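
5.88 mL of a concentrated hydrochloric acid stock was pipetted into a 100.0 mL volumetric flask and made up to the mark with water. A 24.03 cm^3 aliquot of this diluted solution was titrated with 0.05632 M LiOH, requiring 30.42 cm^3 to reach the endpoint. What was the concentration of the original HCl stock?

1.21 M

n(LiOH) = 0.05632 x 0.03042 = 0.001713 mol.
n(HCl) in the aliquot = 0.001713 mol.
[diluted HCl] = 0.001713 / 0.02403 = 0.07130 M.
Dilution factor = 100.0/5.880 = 17.01, so [stock] = 0.07130 x 17.01 = 1.21 M.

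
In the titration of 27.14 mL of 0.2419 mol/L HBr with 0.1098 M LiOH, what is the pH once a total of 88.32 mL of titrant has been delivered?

n(acid) = 0.2419 x 0.02714 = 0.006565 mol; n(LiOH) added = 0.1098 x 0.08832 = 0.009698 mol.
Base is in excess by 0.009698 - 0.006565 = 0.003132 mol in a total volume of 0.1155 L.
[OH^-] = 0.003132/0.1155 = 0.02713 M, so pOH = 1.57 and pH = 14.00 - 1.57 = 12.43.

12.43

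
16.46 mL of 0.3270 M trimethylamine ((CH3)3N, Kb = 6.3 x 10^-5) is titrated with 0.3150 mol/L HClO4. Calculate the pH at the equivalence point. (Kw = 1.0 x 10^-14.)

n((CH3)3N) = 0.3270 x 0.01646 = 0.005382 mol; V(HClO4) at equivalence = 0.005382/0.3150 = 0.01709 L.
At equivalence the base is fully converted to (CH3)3NH+; total volume = 0.03355 L, so [(CH3)3NH+] = 0.005382/0.03355 = 0.1604 M.
Ka((CH3)3NH+) = Kw/Kb = 1.0e-14 / 6.3 x 10^-5 = 1.59e-10.
[H^+] = sqrt(Ka x [(CH3)3NH+]) = sqrt(1.59e-10 x 0.1604) = 5.05e-6 M.
pH = -log(5.05e-6) = 5.30.

5.30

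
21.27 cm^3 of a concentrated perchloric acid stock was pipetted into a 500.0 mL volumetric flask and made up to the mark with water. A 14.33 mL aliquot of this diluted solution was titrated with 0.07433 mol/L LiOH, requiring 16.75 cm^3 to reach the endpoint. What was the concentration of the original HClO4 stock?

n(LiOH) = 0.07433 x 0.01675 = 0.001245 mol.
n(HClO4) in the aliquot = 0.001245 mol.
[diluted HClO4] = 0.001245 / 0.01433 = 0.08688 M.
Dilution factor = 500.0/21.27 = 23.51, so [stock] = 0.08688 x 23.51 = 2.04 M.

2.04 M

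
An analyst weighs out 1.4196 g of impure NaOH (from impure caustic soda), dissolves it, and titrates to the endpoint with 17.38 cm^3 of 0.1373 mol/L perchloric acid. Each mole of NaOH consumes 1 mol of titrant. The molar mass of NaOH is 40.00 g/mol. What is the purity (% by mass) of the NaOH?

6.72%

n(HClO4) = 0.1373 x 0.01738 = 0.002386 mol.
n(NaOH) = 0.002386 / 1 = 0.002386 mol.
mass of NaOH = 0.002386 x 40.00 = 0.09545 g.
% purity = 0.09545 / 1.4196 x 100 = 6.72%.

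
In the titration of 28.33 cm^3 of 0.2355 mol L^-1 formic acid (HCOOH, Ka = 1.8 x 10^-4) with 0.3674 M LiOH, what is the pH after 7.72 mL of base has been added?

3.61

Initial n(HCOOH) = 0.2355 x 0.02833 = 0.006672 mol.
n(LiOH) added = 0.3674 x 0.007720 = 0.002836 mol, converting that many moles of HCOOH to HCOO-.
Remaining n(HCOOH) = 0.003835 mol; n(HCOO-) = 0.002836 mol.
By Henderson-Hasselbalch, pH = pKa + log([A^-]/[HA]) = 3.74 + log(0.002836/0.003835) = 3.74 + (-0.13) = 3.61.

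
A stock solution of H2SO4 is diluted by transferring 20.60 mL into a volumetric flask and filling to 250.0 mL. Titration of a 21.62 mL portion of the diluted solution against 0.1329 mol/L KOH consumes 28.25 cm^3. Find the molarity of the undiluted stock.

1.05 M

n(KOH) = 0.1329 x 0.02825 = 0.003754 mol.
n(H2SO4) in the aliquot = 0.003754 x 1/2 = 0.001877 mol.
[diluted H2SO4] = 0.001877 / 0.02162 = 0.08683 M.
Dilution factor = 250.0/20.60 = 12.14, so [stock] = 0.08683 x 12.14 = 1.05 M.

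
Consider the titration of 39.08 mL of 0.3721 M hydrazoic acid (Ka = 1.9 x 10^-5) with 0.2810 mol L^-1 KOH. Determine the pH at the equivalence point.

n(HN3) = 0.3721 x 0.03908 = 0.01454 mol; V(KOH) at equivalence = 0.01454/0.2810 = 0.05175 L.
At equivalence all the acid is converted to N3-; total volume = 0.03908 + 0.05175 = 0.09083 L, so [N3-] = 0.01454/0.09083 = 0.1601 M.
Kb = Kw/Ka = 1.0e-14 / 1.9 x 10^-5 = 5.26e-10.
[OH^-] = sqrt(Kb x [N3-]) = sqrt(5.26e-10 x 0.1601) = 9.18e-6 M.
pOH = 5.04, so pH = 14.00 - 5.04 = 8.96.

8.96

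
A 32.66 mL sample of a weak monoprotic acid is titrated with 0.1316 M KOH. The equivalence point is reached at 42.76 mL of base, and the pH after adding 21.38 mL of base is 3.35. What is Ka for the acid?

21.38 mL is half of the equivalence volume, so this is the half-equivalence point where [HA] = [A^-].
At half-equivalence pH = pKa, so pKa = 3.35.
Ka = 10^(-3.35) = 4.5 x 10^-4.

4.5 x 10^-4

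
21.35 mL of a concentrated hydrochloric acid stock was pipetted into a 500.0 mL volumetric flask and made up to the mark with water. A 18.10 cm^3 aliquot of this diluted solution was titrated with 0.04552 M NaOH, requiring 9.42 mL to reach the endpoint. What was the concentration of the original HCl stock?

n(NaOH) = 0.04552 x 0.009420 = 0.0004288 mol.
n(HCl) in the aliquot = 0.0004288 mol.
[diluted HCl] = 0.0004288 / 0.01810 = 0.02369 M.
Dilution factor = 500.0/21.35 = 23.42, so [stock] = 0.02369 x 23.42 = 0.555 M.

0.555 M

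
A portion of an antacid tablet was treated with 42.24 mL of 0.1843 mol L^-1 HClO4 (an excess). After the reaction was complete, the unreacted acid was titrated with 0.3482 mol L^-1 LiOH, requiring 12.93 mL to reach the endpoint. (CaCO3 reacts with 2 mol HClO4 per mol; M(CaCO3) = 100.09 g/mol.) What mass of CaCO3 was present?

Total n(HClO4) added = 0.1843 x 0.04224 = 0.007785 mol.
n(LiOH) used = 0.3482 x 0.01293 = 0.004502 mol, which equals the excess n(HClO4).
So n(HClO4) consumed by the sample = 0.007785 - 0.004502 = 0.003283 mol.
n(CaCO3) = 0.003283 / 2 = 0.001641 mol.
mass = 0.001641 mol x 100.09 g/mol = 0.164 g.

0.164 g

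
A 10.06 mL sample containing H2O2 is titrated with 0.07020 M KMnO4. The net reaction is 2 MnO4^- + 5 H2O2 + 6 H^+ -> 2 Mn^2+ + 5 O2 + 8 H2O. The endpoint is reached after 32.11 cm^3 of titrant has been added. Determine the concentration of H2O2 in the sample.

n(KMnO4) = 0.07020 x 0.03211 = 0.002254 mol.
From the balanced equation, 2 mol KMnO4 reacts with 5 mol H2O2, so n(H2O2) = 0.002254 x 5/2 = 0.005635 mol.
[H2O2] = 0.005635 / 0.01006 L = 0.560 M.

0.560 M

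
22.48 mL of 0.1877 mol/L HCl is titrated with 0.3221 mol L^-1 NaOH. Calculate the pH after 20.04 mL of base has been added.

12.72

n(acid) = 0.1877 x 0.02248 = 0.004219 mol; n(NaOH) added = 0.3221 x 0.02004 = 0.006455 mol.
Base is in excess by 0.006455 - 0.004219 = 0.002235 mol in a total volume of 0.04252 L.
[OH^-] = 0.002235/0.04252 = 0.05257 M, so pOH = 1.28 and pH = 14.00 - 1.28 = 12.72.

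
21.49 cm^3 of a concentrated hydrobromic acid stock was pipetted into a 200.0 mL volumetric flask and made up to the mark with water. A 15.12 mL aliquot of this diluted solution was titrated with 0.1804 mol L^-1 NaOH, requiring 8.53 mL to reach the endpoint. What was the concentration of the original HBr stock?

0.947 M

n(NaOH) = 0.1804 x 0.008530 = 0.001539 mol.
n(HBr) in the aliquot = 0.001539 mol.
[diluted HBr] = 0.001539 / 0.01512 = 0.1018 M.
Dilution factor = 200.0/21.49 = 9.307, so [stock] = 0.1018 x 9.307 = 0.947 M.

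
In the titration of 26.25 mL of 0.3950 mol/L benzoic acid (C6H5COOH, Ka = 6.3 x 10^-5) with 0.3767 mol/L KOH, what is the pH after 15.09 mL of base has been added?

Initial n(C6H5COOH) = 0.3950 x 0.02625 = 0.01037 mol.
n(KOH) added = 0.3767 x 0.01509 = 0.005684 mol, converting that many moles of C6H5COOH to C6H5COO-.
Remaining n(C6H5COOH) = 0.004684 mol; n(C6H5COO-) = 0.005684 mol.
By Henderson-Hasselbalch, pH = pKa + log([A^-]/[HA]) = 4.20 + log(0.005684/0.004684) = 4.20 + (+0.08) = 4.28.

4.28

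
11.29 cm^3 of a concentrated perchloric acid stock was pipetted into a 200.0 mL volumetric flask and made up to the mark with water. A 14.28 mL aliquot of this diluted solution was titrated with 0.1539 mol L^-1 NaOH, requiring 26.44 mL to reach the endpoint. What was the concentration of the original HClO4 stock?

n(NaOH) = 0.1539 x 0.02644 = 0.004069 mol.
n(HClO4) in the aliquot = 0.004069 mol.
[diluted HClO4] = 0.004069 / 0.01428 = 0.2850 M.
Dilution factor = 200.0/11.29 = 17.71, so [stock] = 0.2850 x 17.71 = 5.05 M.

5.05 M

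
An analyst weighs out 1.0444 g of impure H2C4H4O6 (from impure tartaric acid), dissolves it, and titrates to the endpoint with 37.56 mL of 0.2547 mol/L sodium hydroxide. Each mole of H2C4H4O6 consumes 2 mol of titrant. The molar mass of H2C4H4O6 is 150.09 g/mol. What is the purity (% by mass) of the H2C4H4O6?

n(NaOH) = 0.2547 x 0.03756 = 0.009567 mol.
n(H2C4H4O6) = 0.009567 / 2 = 0.004783 mol.
mass of H2C4H4O6 = 0.004783 x 150.09 = 0.7179 g.
% purity = 0.7179 / 1.0444 x 100 = 68.7%.

68.7%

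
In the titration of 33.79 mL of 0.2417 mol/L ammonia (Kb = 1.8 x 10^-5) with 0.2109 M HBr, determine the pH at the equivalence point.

n(NH3) = 0.2417 x 0.03379 = 0.008167 mol; V(HBr) at equivalence = 0.008167/0.2109 = 0.03872 L.
At equivalence the base is fully converted to NH4+; total volume = 0.07251 L, so [NH4+] = 0.008167/0.07251 = 0.1126 M.
Ka(NH4+) = Kw/Kb = 1.0e-14 / 1.8 x 10^-5 = 5.56e-10.
[H^+] = sqrt(Ka x [NH4+]) = sqrt(5.56e-10 x 0.1126) = 7.91e-6 M.
pH = -log(7.91e-6) = 5.10.

5.10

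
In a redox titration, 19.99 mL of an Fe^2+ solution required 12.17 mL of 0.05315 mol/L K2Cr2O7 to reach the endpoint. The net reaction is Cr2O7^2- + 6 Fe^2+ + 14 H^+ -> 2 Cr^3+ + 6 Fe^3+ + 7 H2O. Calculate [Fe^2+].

n(K2Cr2O7) = 0.05315 x 0.01217 = 0.0006468 mol.
From the balanced equation, 1 mol K2Cr2O7 reacts with 6 mol Fe^2+, so n(Fe^2+) = 0.0006468 x 6/1 = 0.003881 mol.
[Fe^2+] = 0.003881 / 0.01999 L = 0.194 M.

0.194 M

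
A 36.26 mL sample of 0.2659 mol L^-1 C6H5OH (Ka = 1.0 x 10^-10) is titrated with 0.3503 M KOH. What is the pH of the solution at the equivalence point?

n(C6H5OH) = 0.2659 x 0.03626 = 0.009642 mol; V(KOH) at equivalence = 0.009642/0.3503 = 0.02752 L.
At equivalence all the acid is converted to C6H5O-; total volume = 0.03626 + 0.02752 = 0.06378 L, so [C6H5O-] = 0.009642/0.06378 = 0.1512 M.
Kb = Kw/Ka = 1.0e-14 / 1.0 x 10^-10 = 0.000100.
[OH^-] = sqrt(Kb x [C6H5O-]) = sqrt(0.000100 x 0.1512) = 0.00389 M.
pOH = 2.41, so pH = 14.00 - 2.41 = 11.59.

11.59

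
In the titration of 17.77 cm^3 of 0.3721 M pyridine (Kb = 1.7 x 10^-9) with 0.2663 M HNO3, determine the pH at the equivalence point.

n(C5H5N) = 0.3721 x 0.01777 = 0.006612 mol; V(HNO3) at equivalence = 0.006612/0.2663 = 0.02483 L.
At equivalence the base is fully converted to C5H5NH+; total volume = 0.04260 L, so [C5H5NH+] = 0.006612/0.04260 = 0.1552 M.
Ka(C5H5NH+) = Kw/Kb = 1.0e-14 / 1.7 x 10^-9 = 5.88e-6.
[H^+] = sqrt(Ka x [C5H5NH+]) = sqrt(5.88e-6 x 0.1552) = 0.000956 M.
pH = -log(0.000956) = 3.02.

3.02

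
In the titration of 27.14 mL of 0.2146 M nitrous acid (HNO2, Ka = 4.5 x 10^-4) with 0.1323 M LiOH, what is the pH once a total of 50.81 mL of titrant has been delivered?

n(acid) = 0.2146 x 0.02714 = 0.005824 mol; n(LiOH) added = 0.1323 x 0.05081 = 0.006722 mol.
Base is in excess by 0.006722 - 0.005824 = 0.0008979 mol in a total volume of 0.07795 L.
[OH^-] = 0.0008979/0.07795 = 0.01152 M, so pOH = 1.94 and pH = 14.00 - 1.94 = 12.06.

12.06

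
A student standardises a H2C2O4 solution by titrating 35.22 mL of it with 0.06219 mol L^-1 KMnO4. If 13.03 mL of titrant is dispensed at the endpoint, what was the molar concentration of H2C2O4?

n(KMnO4) = 0.06219 x 0.01303 = 0.0008103 mol.
From the balanced equation, 2 mol KMnO4 reacts with 5 mol H2C2O4, so n(H2C2O4) = 0.0008103 x 5/2 = 0.002026 mol.
[H2C2O4] = 0.002026 / 0.03522 L = 0.0575 M.

0.0575 M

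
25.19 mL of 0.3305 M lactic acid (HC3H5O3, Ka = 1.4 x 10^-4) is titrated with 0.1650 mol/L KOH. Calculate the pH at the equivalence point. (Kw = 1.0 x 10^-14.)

8.45

n(HC3H5O3) = 0.3305 x 0.02519 = 0.008325 mol; V(KOH) at equivalence = 0.008325/0.1650 = 0.05046 L.
At equivalence all the acid is converted to C3H5O3-; total volume = 0.02519 + 0.05046 = 0.07565 L, so [C3H5O3-] = 0.008325/0.07565 = 0.1101 M.
Kb = Kw/Ka = 1.0e-14 / 1.4 x 10^-4 = 7.14e-11.
[OH^-] = sqrt(Kb x [C3H5O3-]) = sqrt(7.14e-11 x 0.1101) = 2.80e-6 M.
pOH = 5.55, so pH = 14.00 - 5.55 = 8.45.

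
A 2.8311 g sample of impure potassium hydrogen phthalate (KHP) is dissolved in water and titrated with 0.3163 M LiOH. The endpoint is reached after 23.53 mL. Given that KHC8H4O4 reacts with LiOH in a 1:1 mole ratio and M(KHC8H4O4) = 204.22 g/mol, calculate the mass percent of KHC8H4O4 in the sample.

53.7%

n(LiOH) = 0.3163 x 0.02353 = 0.007443 mol.
n(KHC8H4O4) = 0.007443 / 1 = 0.007443 mol.
mass of KHC8H4O4 = 0.007443 x 204.22 = 1.520 g.
% purity = 1.520 / 2.8311 x 100 = 53.7%.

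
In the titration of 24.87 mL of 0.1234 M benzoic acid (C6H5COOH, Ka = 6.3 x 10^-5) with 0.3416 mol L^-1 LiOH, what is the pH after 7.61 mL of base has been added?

4.94

Initial n(C6H5COOH) = 0.1234 x 0.02487 = 0.003069 mol.
n(LiOH) added = 0.3416 x 0.007610 = 0.002600 mol, converting that many moles of C6H5COOH to C6H5COO-.
Remaining n(C6H5COOH) = 0.0004694 mol; n(C6H5COO-) = 0.002600 mol.
By Henderson-Hasselbalch, pH = pKa + log([A^-]/[HA]) = 4.20 + log(0.002600/0.0004694) = 4.20 + (+0.74) = 4.94.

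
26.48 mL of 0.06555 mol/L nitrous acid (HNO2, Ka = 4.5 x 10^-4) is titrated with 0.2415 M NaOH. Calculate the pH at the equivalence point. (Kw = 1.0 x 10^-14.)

n(HNO2) = 0.06555 x 0.02648 = 0.001736 mol; V(NaOH) at equivalence = 0.001736/0.2415 = 0.007187 L.
At equivalence all the acid is converted to NO2-; total volume = 0.02648 + 0.007187 = 0.03367 L, so [NO2-] = 0.001736/0.03367 = 0.05156 M.
Kb = Kw/Ka = 1.0e-14 / 4.5 x 10^-4 = 2.22e-11.
[OH^-] = sqrt(Kb x [NO2-]) = sqrt(2.22e-11 x 0.05156) = 1.07e-6 M.
pOH = 5.97, so pH = 14.00 - 5.97 = 8.03.

8.03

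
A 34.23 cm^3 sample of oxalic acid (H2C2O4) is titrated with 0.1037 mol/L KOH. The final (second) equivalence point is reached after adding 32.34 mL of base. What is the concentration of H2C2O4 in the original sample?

0.0490 M

n(KOH) = 0.1037 x 0.03234 = 0.003354 mol.
At the final (second) equivalence point, 2 mol OH^- react per mol H2C2O4, so n(H2C2O4) = 0.003354 / 2 = 0.001677 mol.
[H2C2O4] = 0.001677 / 0.03423 L = 0.0490 M.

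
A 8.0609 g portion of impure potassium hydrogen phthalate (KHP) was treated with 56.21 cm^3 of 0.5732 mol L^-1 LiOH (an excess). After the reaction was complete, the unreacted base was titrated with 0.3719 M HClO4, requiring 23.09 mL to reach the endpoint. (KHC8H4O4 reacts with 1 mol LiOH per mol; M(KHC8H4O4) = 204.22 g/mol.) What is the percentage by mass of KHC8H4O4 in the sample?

Total n(LiOH) added = 0.5732 x 0.05621 = 0.03222 mol.
n(HClO4) used = 0.3719 x 0.02309 = 0.008587 mol, which equals the excess n(LiOH).
So n(LiOH) consumed by the sample = 0.03222 - 0.008587 = 0.02363 mol.
n(KHC8H4O4) = 0.02363 / 1 = 0.02363 mol.
mass KHC8H4O4 = 0.02363 x 204.22 = 4.826 g, so %KHC8H4O4 = 4.826/8.0609 x 100 = 59.9%.

59.9%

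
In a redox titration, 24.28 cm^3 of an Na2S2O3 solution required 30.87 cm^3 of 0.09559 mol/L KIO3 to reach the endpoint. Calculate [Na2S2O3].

n(KIO3) = 0.09559 x 0.03087 = 0.002951 mol.
From the balanced equation, 1 mol KIO3 reacts with 6 mol Na2S2O3, so n(Na2S2O3) = 0.002951 x 6/1 = 0.01771 mol.
[Na2S2O3] = 0.01771 / 0.02428 L = 0.729 M.

0.729 M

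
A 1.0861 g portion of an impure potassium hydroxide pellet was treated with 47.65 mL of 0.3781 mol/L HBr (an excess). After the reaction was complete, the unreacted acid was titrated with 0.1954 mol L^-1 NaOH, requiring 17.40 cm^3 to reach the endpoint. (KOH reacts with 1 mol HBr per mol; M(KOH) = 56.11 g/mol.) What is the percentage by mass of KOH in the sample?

Total n(HBr) added = 0.3781 x 0.04765 = 0.01802 mol.
n(NaOH) used = 0.1954 x 0.01740 = 0.003400 mol, which equals the excess n(HBr).
So n(HBr) consumed by the sample = 0.01802 - 0.003400 = 0.01462 mol.
n(KOH) = 0.01462 / 1 = 0.01462 mol.
mass KOH = 0.01462 x 56.11 = 0.8201 g, so %KOH = 0.8201/1.0861 x 100 = 75.5%.

75.5%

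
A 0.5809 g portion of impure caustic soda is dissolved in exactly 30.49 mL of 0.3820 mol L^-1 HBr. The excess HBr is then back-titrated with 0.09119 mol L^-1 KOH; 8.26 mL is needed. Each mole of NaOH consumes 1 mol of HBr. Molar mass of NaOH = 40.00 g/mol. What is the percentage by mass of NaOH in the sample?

75.0%

Total n(HBr) added = 0.3820 x 0.03049 = 0.01165 mol.
n(KOH) used = 0.09119 x 0.008260 = 0.0007532 mol, which equals the excess n(HBr).
So n(HBr) consumed by the sample = 0.01165 - 0.0007532 = 0.01089 mol.
n(NaOH) = 0.01089 / 1 = 0.01089 mol.
mass NaOH = 0.01089 x 40.00 = 0.4358 g, so %NaOH = 0.4358/0.5809 x 100 = 75.0%.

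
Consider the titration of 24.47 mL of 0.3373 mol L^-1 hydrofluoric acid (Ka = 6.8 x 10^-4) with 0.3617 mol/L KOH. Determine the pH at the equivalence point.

n(HF) = 0.3373 x 0.02447 = 0.008254 mol; V(KOH) at equivalence = 0.008254/0.3617 = 0.02282 L.
At equivalence all the acid is converted to F-; total volume = 0.02447 + 0.02282 = 0.04729 L, so [F-] = 0.008254/0.04729 = 0.1745 M.
Kb = Kw/Ka = 1.0e-14 / 6.8 x 10^-4 = 1.47e-11.
[OH^-] = sqrt(Kb x [F-]) = sqrt(1.47e-11 x 0.1745) = 1.60e-6 M.
pOH = 5.80, so pH = 14.00 - 5.80 = 8.20.

8.20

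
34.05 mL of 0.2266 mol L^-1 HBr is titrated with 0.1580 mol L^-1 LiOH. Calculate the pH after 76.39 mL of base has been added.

12.60

n(acid) = 0.2266 x 0.03405 = 0.007716 mol; n(LiOH) added = 0.1580 x 0.07639 = 0.01207 mol.
Base is in excess by 0.01207 - 0.007716 = 0.004354 mol in a total volume of 0.1104 L.
[OH^-] = 0.004354/0.1104 = 0.03942 M, so pOH = 1.40 and pH = 14.00 - 1.40 = 12.60.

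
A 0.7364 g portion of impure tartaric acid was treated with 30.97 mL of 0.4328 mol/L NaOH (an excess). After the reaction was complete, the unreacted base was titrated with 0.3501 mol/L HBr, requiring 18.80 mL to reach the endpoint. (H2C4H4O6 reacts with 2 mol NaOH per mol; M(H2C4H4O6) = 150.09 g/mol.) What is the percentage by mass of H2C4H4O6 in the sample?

69.5%

Total n(NaOH) added = 0.4328 x 0.03097 = 0.01340 mol.
n(HBr) used = 0.3501 x 0.01880 = 0.006582 mol, which equals the excess n(NaOH).
So n(NaOH) consumed by the sample = 0.01340 - 0.006582 = 0.006822 mol.
n(H2C4H4O6) = 0.006822 / 2 = 0.003411 mol.
mass H2C4H4O6 = 0.003411 x 150.09 = 0.5120 g, so %H2C4H4O6 = 0.5120/0.7364 x 100 = 69.5%.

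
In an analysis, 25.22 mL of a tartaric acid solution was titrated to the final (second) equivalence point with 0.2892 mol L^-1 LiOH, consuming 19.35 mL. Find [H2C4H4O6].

n(LiOH) = 0.2892 x 0.01935 = 0.005596 mol.
At the final (second) equivalence point, 2 mol OH^- react per mol H2C4H4O6, so n(H2C4H4O6) = 0.005596 / 2 = 0.002798 mol.
[H2C4H4O6] = 0.002798 / 0.02522 L = 0.111 M.

0.111 M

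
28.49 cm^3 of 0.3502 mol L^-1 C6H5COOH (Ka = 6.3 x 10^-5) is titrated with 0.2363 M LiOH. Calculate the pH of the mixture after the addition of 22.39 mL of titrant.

4.25

Initial n(C6H5COOH) = 0.3502 x 0.02849 = 0.009977 mol.
n(LiOH) added = 0.2363 x 0.02239 = 0.005291 mol, converting that many moles of C6H5COOH to C6H5COO-.
Remaining n(C6H5COOH) = 0.004686 mol; n(C6H5COO-) = 0.005291 mol.
By Henderson-Hasselbalch, pH = pKa + log([A^-]/[HA]) = 4.20 + log(0.005291/0.004686) = 4.20 + (+0.05) = 4.25.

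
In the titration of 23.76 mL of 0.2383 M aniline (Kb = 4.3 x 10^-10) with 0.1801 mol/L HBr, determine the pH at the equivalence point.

2.81

n(C6H5NH2) = 0.2383 x 0.02376 = 0.005662 mol; V(HBr) at equivalence = 0.005662/0.1801 = 0.03144 L.
At equivalence the base is fully converted to C6H5NH3+; total volume = 0.05520 L, so [C6H5NH3+] = 0.005662/0.05520 = 0.1026 M.
Ka(C6H5NH3+) = Kw/Kb = 1.0e-14 / 4.3 x 10^-10 = 2.33e-5.
[H^+] = sqrt(Ka x [C6H5NH3+]) = sqrt(2.33e-5 x 0.1026) = 0.00154 M.
pH = -log(0.00154) = 2.81.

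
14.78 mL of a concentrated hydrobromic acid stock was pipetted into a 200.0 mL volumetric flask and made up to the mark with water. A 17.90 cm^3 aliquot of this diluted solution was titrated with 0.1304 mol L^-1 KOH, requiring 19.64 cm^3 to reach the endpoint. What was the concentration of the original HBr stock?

1.94 M

n(KOH) = 0.1304 x 0.01964 = 0.002561 mol.
n(HBr) in the aliquot = 0.002561 mol.
[diluted HBr] = 0.002561 / 0.01790 = 0.1431 M.
Dilution factor = 200.0/14.78 = 13.53, so [stock] = 0.1431 x 13.53 = 1.94 M.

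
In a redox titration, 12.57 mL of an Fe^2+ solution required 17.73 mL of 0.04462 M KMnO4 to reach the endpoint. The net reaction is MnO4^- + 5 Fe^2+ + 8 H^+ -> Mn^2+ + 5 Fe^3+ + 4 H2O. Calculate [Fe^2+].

0.315 M

n(KMnO4) = 0.04462 x 0.01773 = 0.0007911 mol.
From the balanced equation, 1 mol KMnO4 reacts with 5 mol Fe^2+, so n(Fe^2+) = 0.0007911 x 5/1 = 0.003956 mol.
[Fe^2+] = 0.003956 / 0.01257 L = 0.315 M.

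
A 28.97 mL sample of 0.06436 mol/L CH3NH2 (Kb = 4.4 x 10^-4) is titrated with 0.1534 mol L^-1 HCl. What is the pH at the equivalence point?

5.99

n(CH3NH2) = 0.06436 x 0.02897 = 0.001865 mol; V(HCl) at equivalence = 0.001865/0.1534 = 0.01215 L.
At equivalence the base is fully converted to CH3NH3+; total volume = 0.04112 L, so [CH3NH3+] = 0.001865/0.04112 = 0.04534 M.
Ka(CH3NH3+) = Kw/Kb = 1.0e-14 / 4.4 x 10^-4 = 2.27e-11.
[H^+] = sqrt(Ka x [CH3NH3+]) = sqrt(2.27e-11 x 0.04534) = 1.02e-6 M.
pH = -log(1.02e-6) = 5.99.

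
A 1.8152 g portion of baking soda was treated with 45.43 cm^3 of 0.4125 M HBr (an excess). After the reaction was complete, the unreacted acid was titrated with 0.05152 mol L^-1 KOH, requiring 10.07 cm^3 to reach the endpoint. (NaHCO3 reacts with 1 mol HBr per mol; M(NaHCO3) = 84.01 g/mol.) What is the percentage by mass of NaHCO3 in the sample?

Total n(HBr) added = 0.4125 x 0.04543 = 0.01874 mol.
n(KOH) used = 0.05152 x 0.01007 = 0.0005188 mol, which equals the excess n(HBr).
So n(HBr) consumed by the sample = 0.01874 - 0.0005188 = 0.01822 mol.
n(NaHCO3) = 0.01822 / 1 = 0.01822 mol.
mass NaHCO3 = 0.01822 x 84.01 = 1.531 g, so %NaHCO3 = 1.531/1.8152 x 100 = 84.3%.

84.3%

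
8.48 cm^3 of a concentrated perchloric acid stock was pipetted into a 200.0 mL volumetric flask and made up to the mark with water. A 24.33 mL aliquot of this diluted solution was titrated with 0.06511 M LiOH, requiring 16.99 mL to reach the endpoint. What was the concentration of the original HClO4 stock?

1.07 M

n(LiOH) = 0.06511 x 0.01699 = 0.001106 mol.
n(HClO4) in the aliquot = 0.001106 mol.
[diluted HClO4] = 0.001106 / 0.02433 = 0.04547 M.
Dilution factor = 200.0/8.480 = 23.58, so [stock] = 0.04547 x 23.58 = 1.07 M.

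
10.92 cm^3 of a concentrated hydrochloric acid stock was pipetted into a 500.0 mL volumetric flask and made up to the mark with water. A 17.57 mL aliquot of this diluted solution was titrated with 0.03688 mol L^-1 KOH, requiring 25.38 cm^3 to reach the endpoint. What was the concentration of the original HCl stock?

n(KOH) = 0.03688 x 0.02538 = 0.0009360 mol.
n(HCl) in the aliquot = 0.0009360 mol.
[diluted HCl] = 0.0009360 / 0.01757 = 0.05327 M.
Dilution factor = 500.0/10.92 = 45.79, so [stock] = 0.05327 x 45.79 = 2.44 M.

2.44 M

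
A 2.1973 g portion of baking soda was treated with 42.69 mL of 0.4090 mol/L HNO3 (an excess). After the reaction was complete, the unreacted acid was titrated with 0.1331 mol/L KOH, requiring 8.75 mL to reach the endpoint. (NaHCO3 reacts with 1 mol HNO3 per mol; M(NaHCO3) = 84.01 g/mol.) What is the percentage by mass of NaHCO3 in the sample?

62.3%

Total n(HNO3) added = 0.4090 x 0.04269 = 0.01746 mol.
n(KOH) used = 0.1331 x 0.008750 = 0.001165 mol, which equals the excess n(HNO3).
So n(HNO3) consumed by the sample = 0.01746 - 0.001165 = 0.01630 mol.
n(NaHCO3) = 0.01630 / 1 = 0.01630 mol.
mass NaHCO3 = 0.01630 x 84.01 = 1.369 g, so %NaHCO3 = 1.369/2.1973 x 100 = 62.3%.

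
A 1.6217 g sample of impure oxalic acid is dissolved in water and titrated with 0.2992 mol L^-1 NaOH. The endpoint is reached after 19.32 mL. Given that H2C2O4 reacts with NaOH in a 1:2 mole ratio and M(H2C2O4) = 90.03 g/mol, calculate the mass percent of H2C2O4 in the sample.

16.0%

n(NaOH) = 0.2992 x 0.01932 = 0.005781 mol.
n(H2C2O4) = 0.005781 / 2 = 0.002890 mol.
mass of H2C2O4 = 0.002890 x 90.03 = 0.2602 g.
% purity = 0.2602 / 1.6217 x 100 = 16.0%.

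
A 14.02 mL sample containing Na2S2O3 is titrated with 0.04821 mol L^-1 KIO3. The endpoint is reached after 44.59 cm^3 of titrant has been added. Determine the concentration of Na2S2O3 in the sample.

0.920 M

n(KIO3) = 0.04821 x 0.04459 = 0.002150 mol.
From the balanced equation, 1 mol KIO3 reacts with 6 mol Na2S2O3, so n(Na2S2O3) = 0.002150 x 6/1 = 0.01290 mol.
[Na2S2O3] = 0.01290 / 0.01402 L = 0.920 M.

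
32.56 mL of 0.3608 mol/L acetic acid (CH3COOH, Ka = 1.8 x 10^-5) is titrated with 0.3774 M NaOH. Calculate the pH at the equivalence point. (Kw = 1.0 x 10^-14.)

n(CH3COOH) = 0.3608 x 0.03256 = 0.01175 mol; V(NaOH) at equivalence = 0.01175/0.3774 = 0.03113 L.
At equivalence all the acid is converted to CH3COO-; total volume = 0.03256 + 0.03113 = 0.06369 L, so [CH3COO-] = 0.01175/0.06369 = 0.1845 M.
Kb = Kw/Ka = 1.0e-14 / 1.8 x 10^-5 = 5.56e-10.
[OH^-] = sqrt(Kb x [CH3COO-]) = sqrt(5.56e-10 x 0.1845) = 1.01e-5 M.
pOH = 4.99, so pH = 14.00 - 4.99 = 9.01.

9.01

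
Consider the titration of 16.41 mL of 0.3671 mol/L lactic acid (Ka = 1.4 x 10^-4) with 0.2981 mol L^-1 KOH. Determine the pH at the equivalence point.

n(HC3H5O3) = 0.3671 x 0.01641 = 0.006024 mol; V(KOH) at equivalence = 0.006024/0.2981 = 0.02021 L.
At equivalence all the acid is converted to C3H5O3-; total volume = 0.01641 + 0.02021 = 0.03662 L, so [C3H5O3-] = 0.006024/0.03662 = 0.1645 M.
Kb = Kw/Ka = 1.0e-14 / 1.4 x 10^-4 = 7.14e-11.
[OH^-] = sqrt(Kb x [C3H5O3-]) = sqrt(7.14e-11 x 0.1645) = 3.43e-6 M.
pOH = 5.46, so pH = 14.00 - 5.46 = 8.54.

8.54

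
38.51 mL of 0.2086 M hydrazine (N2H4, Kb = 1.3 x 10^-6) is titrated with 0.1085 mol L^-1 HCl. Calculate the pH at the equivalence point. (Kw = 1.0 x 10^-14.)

n(N2H4) = 0.2086 x 0.03851 = 0.008033 mol; V(HCl) at equivalence = 0.008033/0.1085 = 0.07404 L.
At equivalence the base is fully converted to N2H5+; total volume = 0.1125 L, so [N2H5+] = 0.008033/0.1125 = 0.07138 M.
Ka(N2H5+) = Kw/Kb = 1.0e-14 / 1.3 x 10^-6 = 7.69e-9.
[H^+] = sqrt(Ka x [N2H5+]) = sqrt(7.69e-9 x 0.07138) = 2.34e-5 M.
pH = -log(2.34e-5) = 4.63.

4.63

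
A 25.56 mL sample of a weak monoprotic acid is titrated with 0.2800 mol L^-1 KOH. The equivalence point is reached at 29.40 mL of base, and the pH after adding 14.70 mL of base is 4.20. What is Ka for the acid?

14.70 mL is half of the equivalence volume, so this is the half-equivalence point where [HA] = [A^-].
At half-equivalence pH = pKa, so pKa = 4.20.
Ka = 10^(-4.20) = 6.3 x 10^-5.

6.3 x 10^-5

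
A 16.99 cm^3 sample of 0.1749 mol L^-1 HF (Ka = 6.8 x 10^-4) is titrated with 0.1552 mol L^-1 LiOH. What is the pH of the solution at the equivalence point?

8.04

n(HF) = 0.1749 x 0.01699 = 0.002972 mol; V(LiOH) at equivalence = 0.002972/0.1552 = 0.01915 L.
At equivalence all the acid is converted to F-; total volume = 0.01699 + 0.01915 = 0.03614 L, so [F-] = 0.002972/0.03614 = 0.08223 M.
Kb = Kw/Ka = 1.0e-14 / 6.8 x 10^-4 = 1.47e-11.
[OH^-] = sqrt(Kb x [F-]) = sqrt(1.47e-11 x 0.08223) = 1.10e-6 M.
pOH = 5.96, so pH = 14.00 - 5.96 = 8.04.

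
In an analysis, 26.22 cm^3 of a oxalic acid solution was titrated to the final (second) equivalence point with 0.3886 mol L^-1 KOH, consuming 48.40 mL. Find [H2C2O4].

0.359 M

n(KOH) = 0.3886 x 0.04840 = 0.01881 mol.
At the final (second) equivalence point, 2 mol OH^- react per mol H2C2O4, so n(H2C2O4) = 0.01881 / 2 = 0.009404 mol.
[H2C2O4] = 0.009404 / 0.02622 L = 0.359 M.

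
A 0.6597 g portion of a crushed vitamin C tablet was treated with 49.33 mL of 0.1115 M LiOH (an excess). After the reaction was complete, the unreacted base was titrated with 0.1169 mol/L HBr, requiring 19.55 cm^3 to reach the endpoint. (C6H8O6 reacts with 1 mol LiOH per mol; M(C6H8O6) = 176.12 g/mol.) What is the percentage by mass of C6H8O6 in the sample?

Total n(LiOH) added = 0.1115 x 0.04933 = 0.005500 mol.
n(HBr) used = 0.1169 x 0.01955 = 0.002285 mol, which equals the excess n(LiOH).
So n(LiOH) consumed by the sample = 0.005500 - 0.002285 = 0.003215 mol.
n(C6H8O6) = 0.003215 / 1 = 0.003215 mol.
mass C6H8O6 = 0.003215 x 176.12 = 0.5662 g, so %C6H8O6 = 0.5662/0.6597 x 100 = 85.8%.

85.8%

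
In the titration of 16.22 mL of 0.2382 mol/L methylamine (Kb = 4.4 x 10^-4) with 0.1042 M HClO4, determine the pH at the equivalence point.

n(CH3NH2) = 0.2382 x 0.01622 = 0.003864 mol; V(HClO4) at equivalence = 0.003864/0.1042 = 0.03708 L.
At equivalence the base is fully converted to CH3NH3+; total volume = 0.05330 L, so [CH3NH3+] = 0.003864/0.05330 = 0.07249 M.
Ka(CH3NH3+) = Kw/Kb = 1.0e-14 / 4.4 x 10^-4 = 2.27e-11.
[H^+] = sqrt(Ka x [CH3NH3+]) = sqrt(2.27e-11 x 0.07249) = 1.28e-6 M.
pH = -log(1.28e-6) = 5.89.

5.89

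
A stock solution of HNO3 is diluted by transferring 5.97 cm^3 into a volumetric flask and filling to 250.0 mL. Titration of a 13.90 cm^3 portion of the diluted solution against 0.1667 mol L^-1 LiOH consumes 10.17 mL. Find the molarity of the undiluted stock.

5.11 M

n(LiOH) = 0.1667 x 0.01017 = 0.001695 mol.
n(HNO3) in the aliquot = 0.001695 mol.
[diluted HNO3] = 0.001695 / 0.01390 = 0.1220 M.
Dilution factor = 250.0/5.970 = 41.88, so [stock] = 0.1220 x 41.88 = 5.11 M.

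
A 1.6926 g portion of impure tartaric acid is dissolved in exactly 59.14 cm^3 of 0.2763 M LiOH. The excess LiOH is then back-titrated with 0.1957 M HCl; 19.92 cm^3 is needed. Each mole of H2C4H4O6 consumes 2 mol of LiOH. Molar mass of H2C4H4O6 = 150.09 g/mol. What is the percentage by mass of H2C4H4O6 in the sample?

55.2%

Total n(LiOH) added = 0.2763 x 0.05914 = 0.01634 mol.
n(HCl) used = 0.1957 x 0.01992 = 0.003898 mol, which equals the excess n(LiOH).
So n(LiOH) consumed by the sample = 0.01634 - 0.003898 = 0.01244 mol.
n(H2C4H4O6) = 0.01244 / 2 = 0.006221 mol.
mass H2C4H4O6 = 0.006221 x 150.09 = 0.9337 g, so %H2C4H4O6 = 0.9337/1.6926 x 100 = 55.2%.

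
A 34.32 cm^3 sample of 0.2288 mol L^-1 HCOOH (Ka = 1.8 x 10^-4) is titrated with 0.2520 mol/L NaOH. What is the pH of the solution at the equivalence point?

8.41

n(HCOOH) = 0.2288 x 0.03432 = 0.007852 mol; V(NaOH) at equivalence = 0.007852/0.2520 = 0.03116 L.
At equivalence all the acid is converted to HCOO-; total volume = 0.03432 + 0.03116 = 0.06548 L, so [HCOO-] = 0.007852/0.06548 = 0.1199 M.
Kb = Kw/Ka = 1.0e-14 / 1.8 x 10^-4 = 5.56e-11.
[OH^-] = sqrt(Kb x [HCOO-]) = sqrt(5.56e-11 x 0.1199) = 2.58e-6 M.
pOH = 5.59, so pH = 14.00 - 5.59 = 8.41.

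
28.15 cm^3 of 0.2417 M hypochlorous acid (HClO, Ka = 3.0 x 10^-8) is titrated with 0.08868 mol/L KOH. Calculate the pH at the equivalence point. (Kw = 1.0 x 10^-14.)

n(HClO) = 0.2417 x 0.02815 = 0.006804 mol; V(KOH) at equivalence = 0.006804/0.08868 = 0.07672 L.
At equivalence all the acid is converted to ClO-; total volume = 0.02815 + 0.07672 = 0.1049 L, so [ClO-] = 0.006804/0.1049 = 0.06488 M.
Kb = Kw/Ka = 1.0e-14 / 3.0 x 10^-8 = 3.33e-7.
[OH^-] = sqrt(Kb x [ClO-]) = sqrt(3.33e-7 x 0.06488) = 0.000147 M.
pOH = 3.83, so pH = 14.00 - 3.83 = 10.17.

10.17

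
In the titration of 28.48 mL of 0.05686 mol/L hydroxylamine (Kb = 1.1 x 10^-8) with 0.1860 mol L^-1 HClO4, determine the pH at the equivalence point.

n(NH2OH) = 0.05686 x 0.02848 = 0.001619 mol; V(HClO4) at equivalence = 0.001619/0.1860 = 0.008706 L.
At equivalence the base is fully converted to NH3OH+; total volume = 0.03719 L, so [NH3OH+] = 0.001619/0.03719 = 0.04355 M.
Ka(NH3OH+) = Kw/Kb = 1.0e-14 / 1.1 x 10^-8 = 9.09e-7.
[H^+] = sqrt(Ka x [NH3OH+]) = sqrt(9.09e-7 x 0.04355) = 0.000199 M.
pH = -log(0.000199) = 3.70.

3.70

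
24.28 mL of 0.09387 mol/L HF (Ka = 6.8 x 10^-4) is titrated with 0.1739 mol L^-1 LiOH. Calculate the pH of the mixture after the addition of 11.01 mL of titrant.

3.89

Initial n(HF) = 0.09387 x 0.02428 = 0.002279 mol.
n(LiOH) added = 0.1739 x 0.01101 = 0.001915 mol, converting that many moles of HF to F-.
Remaining n(HF) = 0.0003645 mol; n(F-) = 0.001915 mol.
By Henderson-Hasselbalch, pH = pKa + log([A^-]/[HA]) = 3.17 + log(0.001915/0.0003645) = 3.17 + (+0.72) = 3.89.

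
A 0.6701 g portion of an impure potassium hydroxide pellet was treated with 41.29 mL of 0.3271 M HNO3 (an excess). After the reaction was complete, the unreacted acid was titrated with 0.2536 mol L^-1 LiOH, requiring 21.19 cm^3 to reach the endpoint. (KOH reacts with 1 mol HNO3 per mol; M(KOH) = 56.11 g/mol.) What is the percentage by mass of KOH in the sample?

Total n(HNO3) added = 0.3271 x 0.04129 = 0.01351 mol.
n(LiOH) used = 0.2536 x 0.02119 = 0.005374 mol, which equals the excess n(HNO3).
So n(HNO3) consumed by the sample = 0.01351 - 0.005374 = 0.008132 mol.
n(KOH) = 0.008132 / 1 = 0.008132 mol.
mass KOH = 0.008132 x 56.11 = 0.4563 g, so %KOH = 0.4563/0.6701 x 100 = 68.1%.

68.1%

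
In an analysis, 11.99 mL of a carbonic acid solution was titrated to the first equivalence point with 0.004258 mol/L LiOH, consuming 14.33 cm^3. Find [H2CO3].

0.00509 M

n(LiOH) = 0.004258 x 0.01433 = 6.102e-5 mol.
At the first equivalence point, 1 mol OH^- react per mol H2CO3, so n(H2CO3) = 6.102e-5 / 1 = 6.102e-5 mol.
[H2CO3] = 6.102e-5 / 0.01199 L = 0.00509 M.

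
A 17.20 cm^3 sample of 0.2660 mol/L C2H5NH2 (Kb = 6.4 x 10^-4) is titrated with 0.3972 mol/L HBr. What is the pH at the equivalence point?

5.80

n(C2H5NH2) = 0.2660 x 0.01720 = 0.004575 mol; V(HBr) at equivalence = 0.004575/0.3972 = 0.01152 L.
At equivalence the base is fully converted to C2H5NH3+; total volume = 0.02872 L, so [C2H5NH3+] = 0.004575/0.02872 = 0.1593 M.
Ka(C2H5NH3+) = Kw/Kb = 1.0e-14 / 6.4 x 10^-4 = 1.56e-11.
[H^+] = sqrt(Ka x [C2H5NH3+]) = sqrt(1.56e-11 x 0.1593) = 1.58e-6 M.
pH = -log(1.58e-6) = 5.80.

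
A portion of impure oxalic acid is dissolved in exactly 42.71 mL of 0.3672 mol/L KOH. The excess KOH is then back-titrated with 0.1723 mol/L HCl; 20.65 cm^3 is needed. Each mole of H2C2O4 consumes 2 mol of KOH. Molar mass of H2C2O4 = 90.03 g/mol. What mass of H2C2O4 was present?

Total n(KOH) added = 0.3672 x 0.04271 = 0.01568 mol.
n(HCl) used = 0.1723 x 0.02065 = 0.003558 mol, which equals the excess n(KOH).
So n(KOH) consumed by the sample = 0.01568 - 0.003558 = 0.01213 mol.
n(H2C2O4) = 0.01213 / 2 = 0.006063 mol.
mass = 0.006063 mol x 90.03 g/mol = 0.546 g.

0.546 g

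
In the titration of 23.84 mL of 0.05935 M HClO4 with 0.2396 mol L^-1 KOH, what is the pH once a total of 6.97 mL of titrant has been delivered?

11.92

n(acid) = 0.05935 x 0.02384 = 0.001415 mol; n(KOH) added = 0.2396 x 0.006970 = 0.001670 mol.
Base is in excess by 0.001670 - 0.001415 = 0.0002551 mol in a total volume of 0.03081 L.
[OH^-] = 0.0002551/0.03081 = 0.008280 M, so pOH = 2.08 and pH = 14.00 - 2.08 = 11.92.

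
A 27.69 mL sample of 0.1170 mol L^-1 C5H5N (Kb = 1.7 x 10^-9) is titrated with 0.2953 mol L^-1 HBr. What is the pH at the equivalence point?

3.15

n(C5H5N) = 0.1170 x 0.02769 = 0.003240 mol; V(HBr) at equivalence = 0.003240/0.2953 = 0.01097 L.
At equivalence the base is fully converted to C5H5NH+; total volume = 0.03866 L, so [C5H5NH+] = 0.003240/0.03866 = 0.08380 M.
Ka(C5H5NH+) = Kw/Kb = 1.0e-14 / 1.7 x 10^-9 = 5.88e-6.
[H^+] = sqrt(Ka x [C5H5NH+]) = sqrt(5.88e-6 x 0.08380) = 0.000702 M.
pH = -log(0.000702) = 3.15.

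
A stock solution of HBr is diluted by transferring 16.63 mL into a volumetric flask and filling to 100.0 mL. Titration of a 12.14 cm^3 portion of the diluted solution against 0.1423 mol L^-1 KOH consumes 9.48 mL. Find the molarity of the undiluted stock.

0.668 M

n(KOH) = 0.1423 x 0.009480 = 0.001349 mol.
n(HBr) in the aliquot = 0.001349 mol.
[diluted HBr] = 0.001349 / 0.01214 = 0.1111 M.
Dilution factor = 100.0/16.63 = 6.013, so [stock] = 0.1111 x 6.013 = 0.668 M.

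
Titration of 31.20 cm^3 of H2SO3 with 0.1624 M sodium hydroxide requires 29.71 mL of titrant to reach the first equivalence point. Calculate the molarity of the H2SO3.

n(NaOH) = 0.1624 x 0.02971 = 0.004825 mol.
At the first equivalence point, 1 mol OH^- react per mol H2SO3, so n(H2SO3) = 0.004825 / 1 = 0.004825 mol.
[H2SO3] = 0.004825 / 0.03120 L = 0.155 M.

0.155 M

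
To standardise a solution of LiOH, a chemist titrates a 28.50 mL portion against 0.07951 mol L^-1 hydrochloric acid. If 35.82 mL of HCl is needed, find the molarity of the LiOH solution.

n(HCl) delivered = 0.07951 x 0.03582 = 0.002848 mol.
For a 1:1 reaction, n(LiOH) = 0.002848 mol.
[LiOH] = 0.002848 mol / 0.02850 L = 0.0999 M.

0.0999 M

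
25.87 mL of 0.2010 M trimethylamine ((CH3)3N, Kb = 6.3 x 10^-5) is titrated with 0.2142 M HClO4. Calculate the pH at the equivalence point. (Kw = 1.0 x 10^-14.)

n((CH3)3N) = 0.2010 x 0.02587 = 0.005200 mol; V(HClO4) at equivalence = 0.005200/0.2142 = 0.02428 L.
At equivalence the base is fully converted to (CH3)3NH+; total volume = 0.05015 L, so [(CH3)3NH+] = 0.005200/0.05015 = 0.1037 M.
Ka((CH3)3NH+) = Kw/Kb = 1.0e-14 / 6.3 x 10^-5 = 1.59e-10.
[H^+] = sqrt(Ka x [(CH3)3NH+]) = sqrt(1.59e-10 x 0.1037) = 4.06e-6 M.
pH = -log(4.06e-6) = 5.39.

5.39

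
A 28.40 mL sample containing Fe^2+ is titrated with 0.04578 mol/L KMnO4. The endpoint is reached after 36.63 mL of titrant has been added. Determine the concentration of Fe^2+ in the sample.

n(KMnO4) = 0.04578 x 0.03663 = 0.001677 mol.
From the balanced equation, 1 mol KMnO4 reacts with 5 mol Fe^2+, so n(Fe^2+) = 0.001677 x 5/1 = 0.008385 mol.
[Fe^2+] = 0.008385 / 0.02840 L = 0.295 M.

0.295 M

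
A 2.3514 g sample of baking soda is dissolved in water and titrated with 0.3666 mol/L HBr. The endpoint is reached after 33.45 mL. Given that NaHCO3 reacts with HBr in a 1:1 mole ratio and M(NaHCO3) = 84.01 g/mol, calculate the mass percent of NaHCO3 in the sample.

43.8%

n(HBr) = 0.3666 x 0.03345 = 0.01226 mol.
n(NaHCO3) = 0.01226 / 1 = 0.01226 mol.
mass of NaHCO3 = 0.01226 x 84.01 = 1.030 g.
% purity = 1.030 / 2.3514 x 100 = 43.8%.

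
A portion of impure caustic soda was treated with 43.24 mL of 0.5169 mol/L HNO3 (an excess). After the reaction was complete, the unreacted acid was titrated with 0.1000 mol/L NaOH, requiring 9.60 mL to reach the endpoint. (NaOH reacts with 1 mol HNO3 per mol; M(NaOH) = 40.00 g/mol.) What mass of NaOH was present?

Total n(HNO3) added = 0.5169 x 0.04324 = 0.02235 mol.
n(NaOH) used = 0.1000 x 0.009600 = 0.0009600 mol, which equals the excess n(HNO3).
So n(HNO3) consumed by the sample = 0.02235 - 0.0009600 = 0.02139 mol.
n(NaOH) = 0.02139 / 1 = 0.02139 mol.
mass = 0.02139 mol x 40.00 g/mol = 0.856 g.

0.856 g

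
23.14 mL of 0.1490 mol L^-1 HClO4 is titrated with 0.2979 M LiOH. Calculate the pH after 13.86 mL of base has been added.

n(acid) = 0.1490 x 0.02314 = 0.003448 mol; n(LiOH) added = 0.2979 x 0.01386 = 0.004129 mol.
Base is in excess by 0.004129 - 0.003448 = 0.0006810 mol in a total volume of 0.03700 L.
[OH^-] = 0.0006810/0.03700 = 0.01841 M, so pOH = 1.74 and pH = 14.00 - 1.74 = 12.26.

12.26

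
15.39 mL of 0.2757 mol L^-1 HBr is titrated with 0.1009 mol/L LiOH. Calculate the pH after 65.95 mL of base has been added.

n(acid) = 0.2757 x 0.01539 = 0.004243 mol; n(LiOH) added = 0.1009 x 0.06595 = 0.006654 mol.
Base is in excess by 0.006654 - 0.004243 = 0.002411 mol in a total volume of 0.08134 L.
[OH^-] = 0.002411/0.08134 = 0.02965 M, so pOH = 1.53 and pH = 14.00 - 1.53 = 12.47.

12.47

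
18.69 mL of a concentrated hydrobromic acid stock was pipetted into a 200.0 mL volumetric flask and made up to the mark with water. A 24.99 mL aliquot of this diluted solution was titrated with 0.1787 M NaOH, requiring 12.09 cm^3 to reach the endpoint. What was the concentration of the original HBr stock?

n(NaOH) = 0.1787 x 0.01209 = 0.002160 mol.
n(HBr) in the aliquot = 0.002160 mol.
[diluted HBr] = 0.002160 / 0.02499 = 0.08645 M.
Dilution factor = 200.0/18.69 = 10.70, so [stock] = 0.08645 x 10.70 = 0.925 M.

0.925 M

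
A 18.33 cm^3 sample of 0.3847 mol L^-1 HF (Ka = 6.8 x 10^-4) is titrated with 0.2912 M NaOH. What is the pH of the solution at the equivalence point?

8.19

n(HF) = 0.3847 x 0.01833 = 0.007052 mol; V(NaOH) at equivalence = 0.007052/0.2912 = 0.02422 L.
At equivalence all the acid is converted to F-; total volume = 0.01833 + 0.02422 = 0.04255 L, so [F-] = 0.007052/0.04255 = 0.1657 M.
Kb = Kw/Ka = 1.0e-14 / 6.8 x 10^-4 = 1.47e-11.
[OH^-] = sqrt(Kb x [F-]) = sqrt(1.47e-11 x 0.1657) = 1.56e-6 M.
pOH = 5.81, so pH = 14.00 - 5.81 = 8.19.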